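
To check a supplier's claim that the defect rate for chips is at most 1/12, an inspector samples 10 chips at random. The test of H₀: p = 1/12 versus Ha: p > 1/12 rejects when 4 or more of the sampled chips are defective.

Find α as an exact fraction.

34654379/5159780352

α = P(reject H₀ | H₀ true) = P(Y ≥ 4 | p = 1/12), Y ~ Binomial(10, 1/12).
Via the complement, α = 1 − Σ_{j=0}^{3} C(10,j)(1/12)^j(11/12)^{10-j} = 34654379/5159780352.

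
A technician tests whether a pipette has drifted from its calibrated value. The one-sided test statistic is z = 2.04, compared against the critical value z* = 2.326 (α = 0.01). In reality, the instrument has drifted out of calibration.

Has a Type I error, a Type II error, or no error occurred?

Type II error

The conventional null hypothesis is that the instrument is correctly calibrated.
Since z = 2.04 ≤ z* = 2.326, H₀ is not rejected.
H₀ is false (actually the instrument has drifted out of calibration).
Failing to reject a false H₀ is a Type II error.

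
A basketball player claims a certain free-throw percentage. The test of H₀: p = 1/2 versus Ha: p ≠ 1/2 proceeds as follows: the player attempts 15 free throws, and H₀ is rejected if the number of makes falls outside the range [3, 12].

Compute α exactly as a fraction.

Under H₀, Y ~ Binomial(15, 1/2); α is the probability of landing in either tail, P(Y ≤ 2) + P(Y ≥ 13).
Each tail has probability (1 + 15 + 105)/32768; doubling gives α = 242/32768 = 121/16384.

121/16384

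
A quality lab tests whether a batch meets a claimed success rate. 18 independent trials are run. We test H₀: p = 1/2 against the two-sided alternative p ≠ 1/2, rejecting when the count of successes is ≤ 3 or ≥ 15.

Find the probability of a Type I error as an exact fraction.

Under H₀, K ~ Binomial(18, 1/2); α is the probability of landing in either tail, P(K ≤ 3) + P(K ≥ 15).
The two tails are symmetric, so α = 2·(1 + 18 + 153 + 816)/2^18 = 1976/262144 = 247/32768.

247/32768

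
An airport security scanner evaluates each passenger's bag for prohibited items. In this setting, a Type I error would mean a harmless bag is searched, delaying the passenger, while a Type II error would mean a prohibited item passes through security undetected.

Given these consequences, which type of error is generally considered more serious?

Type II error

The Type II consequence (a prohibited item passes through security undetected) is more severe than the Type I consequence (a harmless bag is searched, delaying the passenger).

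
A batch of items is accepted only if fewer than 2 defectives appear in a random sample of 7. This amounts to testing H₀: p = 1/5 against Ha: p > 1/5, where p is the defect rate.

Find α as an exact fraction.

33069/78125

The significance level is the probability, assuming p = 1/5, of seeing 2 or more defectives in 7 draws.
Via the complement, α = 1 − Σ_{j=0}^{1} C(7,j)(1/5)^j(4/5)^{7-j} = 33069/78125.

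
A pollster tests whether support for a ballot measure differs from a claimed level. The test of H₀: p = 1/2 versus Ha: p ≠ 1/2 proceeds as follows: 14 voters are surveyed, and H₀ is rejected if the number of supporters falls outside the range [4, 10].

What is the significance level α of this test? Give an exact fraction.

235/4096

α = P(Y ≤ 3 or Y ≥ 11 | p = 1/2), Y ~ Binomial(14, 1/2).
The two tails are symmetric, so α = 2·(1 + 14 + 91 + 364)/2^14 = 940/16384 = 235/4096.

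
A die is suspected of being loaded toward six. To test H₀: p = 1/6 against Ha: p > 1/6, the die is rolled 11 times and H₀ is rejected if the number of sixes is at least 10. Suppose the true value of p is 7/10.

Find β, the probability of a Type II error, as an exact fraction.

2217524751/2500000000

β = P(fail to reject H₀ | Ha true) = P(K ≤ 9 | p = 7/10), K ~ Binomial(11, 7/10).
Adding the binomial probabilities P(K=0)+…+P(K=9) at p = 7/10 gives 2217524751/2500000000.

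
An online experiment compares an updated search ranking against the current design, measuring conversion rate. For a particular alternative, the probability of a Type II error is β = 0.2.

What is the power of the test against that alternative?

0.8

Power = 1 − β = 1 − 0.2 = 0.8.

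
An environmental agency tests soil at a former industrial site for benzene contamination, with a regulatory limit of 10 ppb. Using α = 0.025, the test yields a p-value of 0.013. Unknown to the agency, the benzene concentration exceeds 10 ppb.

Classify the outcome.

Neither — the decision is correct.

The conventional null hypothesis is that the benzene concentration is at or below 10 ppb (safe).
Since p = 0.013 < α = 0.025, H₀ is rejected.
H₀ is false (actually the benzene concentration exceeds 10 ppb).
The decision matches the true state — no error.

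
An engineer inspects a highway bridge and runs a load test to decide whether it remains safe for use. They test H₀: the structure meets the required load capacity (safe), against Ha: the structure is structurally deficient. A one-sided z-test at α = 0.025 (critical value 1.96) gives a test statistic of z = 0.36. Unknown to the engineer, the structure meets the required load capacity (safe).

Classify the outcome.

No error (correct decision).

Since z = 0.36 ≤ z* = 1.96, H₀ is not rejected.
H₀ is true (actually the structure meets the required load capacity (safe)).
The decision matches the true state — no error.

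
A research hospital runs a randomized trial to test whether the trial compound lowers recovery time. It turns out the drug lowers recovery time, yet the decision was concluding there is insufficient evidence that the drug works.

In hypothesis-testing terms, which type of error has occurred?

The null hypothesis here is that the drug has no effect on recovery time.
'Concluding there is insufficient evidence that the drug works' corresponds to failing to reject H₀.
H₀ was not rejected but H₀ is false — a Type II error (false negative).

Type II error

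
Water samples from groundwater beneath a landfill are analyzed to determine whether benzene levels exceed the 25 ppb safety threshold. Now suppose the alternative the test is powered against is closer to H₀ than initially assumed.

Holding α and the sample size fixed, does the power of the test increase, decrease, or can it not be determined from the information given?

It decreases.

A smaller departure from H₀ means the test statistic under Ha is distributed closer to where it would be under H₀; rejection becomes less likely.
Since power = 1 − β and β increases, power decreases.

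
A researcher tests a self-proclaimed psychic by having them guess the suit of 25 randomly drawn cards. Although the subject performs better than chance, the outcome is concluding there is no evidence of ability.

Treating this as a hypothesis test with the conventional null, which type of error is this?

The null hypothesis here is that the subject is guessing at random (p = 1/4).
'Concluding there is no evidence of ability' corresponds to failing to reject H₀.
H₀ was not rejected but H₀ is false — a Type II error (false negative).

Type II error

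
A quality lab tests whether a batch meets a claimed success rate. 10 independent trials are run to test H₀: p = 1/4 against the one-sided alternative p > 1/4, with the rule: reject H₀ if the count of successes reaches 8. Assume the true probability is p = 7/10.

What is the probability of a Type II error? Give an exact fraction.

771521517/1250000000

β = P(fail to reject H₀ | Ha true) = P(K ≤ 7 | p = 7/10), K ~ Binomial(10, 7/10).
Adding the binomial probabilities P(K=0)+…+P(K=7) at p = 7/10 gives 771521517/1250000000.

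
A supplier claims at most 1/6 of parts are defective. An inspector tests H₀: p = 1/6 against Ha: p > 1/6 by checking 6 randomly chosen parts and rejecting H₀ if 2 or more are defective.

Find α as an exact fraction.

Under H₀, Y ~ Binomial(6, 1/6); the Type I error rate is P(Y ≥ 2).
α = 1 − P(Y ≤ 1) = 1 − 34375/46656 = 12281/46656.

12281/46656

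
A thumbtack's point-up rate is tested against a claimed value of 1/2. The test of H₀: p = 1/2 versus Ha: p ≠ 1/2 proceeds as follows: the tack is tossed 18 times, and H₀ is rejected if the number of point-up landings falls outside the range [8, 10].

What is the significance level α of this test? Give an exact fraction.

15751/32768

The significance level is the null-hypothesis probability of the rejection region {≤7} ∪ {≥11}.
Each tail has probability (1 + 18 + 153 + 816 + 3060 + 8568 + 18564 + 31824)/262144; doubling gives α = 126008/262144 = 15751/32768.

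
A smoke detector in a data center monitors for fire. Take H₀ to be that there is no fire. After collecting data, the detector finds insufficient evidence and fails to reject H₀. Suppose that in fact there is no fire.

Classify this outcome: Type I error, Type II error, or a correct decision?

The test retained a true H₀ — the decision matches the true state.

Neither — the decision is correct.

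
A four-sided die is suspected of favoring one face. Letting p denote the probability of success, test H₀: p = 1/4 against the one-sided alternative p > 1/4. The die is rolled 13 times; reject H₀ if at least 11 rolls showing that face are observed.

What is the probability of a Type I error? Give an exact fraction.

α = P(reject H₀ | H₀ true) = P(X ≥ 11 | p = 1/4), with X ~ Binomial(13, 1/4).
P(X ≥ 11) = Σ_{j=11}^{13} C(13,j)·(1/4)^j·(3/4)^{13-j} = 371/33554432.

371/33554432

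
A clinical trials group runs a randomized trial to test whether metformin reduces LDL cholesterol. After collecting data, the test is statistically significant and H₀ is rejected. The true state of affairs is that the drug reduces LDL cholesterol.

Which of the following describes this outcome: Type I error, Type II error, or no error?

The conventional null hypothesis here is that the drug has no effect on LDL cholesterol.
The test rejected a false H₀ — the decision matches the true state.

No error — this is a correct decision.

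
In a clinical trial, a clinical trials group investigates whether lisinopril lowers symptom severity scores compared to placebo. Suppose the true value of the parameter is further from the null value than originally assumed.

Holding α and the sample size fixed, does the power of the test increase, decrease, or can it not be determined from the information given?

It increases.

The further the true parameter sits from the null value, the more of the Ha sampling distribution falls in the rejection region.
Since power = 1 − β and β decreases, power increases.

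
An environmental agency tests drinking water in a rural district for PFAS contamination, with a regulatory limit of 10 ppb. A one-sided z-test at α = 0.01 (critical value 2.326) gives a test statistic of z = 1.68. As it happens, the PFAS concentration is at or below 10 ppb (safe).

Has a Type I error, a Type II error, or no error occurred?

The conventional null hypothesis is that the PFAS concentration is at or below 10 ppb (safe).
Since z = 1.68 ≤ z* = 2.326, H₀ is not rejected.
H₀ is true (actually the PFAS concentration is at or below 10 ppb (safe)).
The decision matches the true state — no error.

No error — this is a correct decision.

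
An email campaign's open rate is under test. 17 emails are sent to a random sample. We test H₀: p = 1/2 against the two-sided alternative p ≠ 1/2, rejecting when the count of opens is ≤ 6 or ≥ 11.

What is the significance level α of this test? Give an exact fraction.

Under H₀, K ~ Binomial(17, 1/2); α is the probability of landing in either tail, P(K ≤ 6) + P(K ≥ 11).
Each tail has probability (1 + 17 + 136 + 680 + 2380 + 6188 + 12376)/131072; doubling gives α = 43556/131072 = 10889/32768.

10889/32768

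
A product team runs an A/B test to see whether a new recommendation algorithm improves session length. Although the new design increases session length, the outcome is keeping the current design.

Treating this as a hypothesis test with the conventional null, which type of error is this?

The null hypothesis here is that the new design has no effect on session length.
'Keeping the current design' corresponds to failing to reject H₀.
H₀ was not rejected but H₀ is false — a Type II error (false negative).

Type II error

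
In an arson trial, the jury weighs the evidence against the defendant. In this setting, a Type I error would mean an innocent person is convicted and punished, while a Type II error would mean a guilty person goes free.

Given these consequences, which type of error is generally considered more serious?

Type I error

The Type I consequence (an innocent person is convicted and punished) is more severe than the Type II consequence (a guilty person goes free).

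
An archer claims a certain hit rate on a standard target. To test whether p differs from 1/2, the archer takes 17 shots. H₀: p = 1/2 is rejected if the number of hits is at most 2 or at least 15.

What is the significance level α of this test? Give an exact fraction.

77/32768

Under H₀, Y ~ Binomial(17, 1/2); α is the probability of landing in either tail, P(Y ≤ 2) + P(Y ≥ 15).
The two tails are symmetric, so α = 2·(1 + 17 + 136)/2^17 = 308/131072 = 77/32768.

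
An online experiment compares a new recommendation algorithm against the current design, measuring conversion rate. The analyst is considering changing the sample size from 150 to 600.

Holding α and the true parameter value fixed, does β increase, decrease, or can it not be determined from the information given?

Increasing n separates the H₀ and Ha sampling distributions, so under Ha fewer outcomes land in the acceptance region.

It decreases.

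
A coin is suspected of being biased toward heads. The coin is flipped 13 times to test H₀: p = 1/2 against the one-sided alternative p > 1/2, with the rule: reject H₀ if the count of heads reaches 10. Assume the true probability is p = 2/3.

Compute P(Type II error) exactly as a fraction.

1080275/1594323

A Type II error is failing to reject when Ha holds: with p = 2/3, β = P(X ≤ 9).
Adding the binomial probabilities P(X=0)+…+P(X=9) at p = 2/3 gives 1080275/1594323.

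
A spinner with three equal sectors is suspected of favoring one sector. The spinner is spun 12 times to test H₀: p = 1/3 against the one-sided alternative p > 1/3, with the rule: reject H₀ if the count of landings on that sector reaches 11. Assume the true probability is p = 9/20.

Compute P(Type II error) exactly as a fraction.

4091575270595131/4096000000000000

A Type II error is failing to reject when Ha holds: with p = 9/20, β = P(Y ≤ 10).
Adding the binomial probabilities P(Y=0)+…+P(Y=10) at p = 9/20 gives 4091575270595131/4096000000000000.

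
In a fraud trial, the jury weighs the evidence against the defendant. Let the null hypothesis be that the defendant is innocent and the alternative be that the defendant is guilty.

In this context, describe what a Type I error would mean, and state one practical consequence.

A Type I error is rejecting H₀ when H₀ is true.
Here that means convicting the defendant when actually the defendant is innocent.

A Type I error would mean concluding that the defendant is guilty when in fact the defendant is innocent. Consequence: an innocent person is convicted and punished.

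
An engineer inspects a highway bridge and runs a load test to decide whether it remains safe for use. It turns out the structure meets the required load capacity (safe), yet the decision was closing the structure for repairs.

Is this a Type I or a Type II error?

The null hypothesis here is that the structure meets the required load capacity (safe).
'Closing the structure for repairs' corresponds to rejecting H₀.
H₀ was rejected but H₀ is true — a Type I error (false positive).

Type I error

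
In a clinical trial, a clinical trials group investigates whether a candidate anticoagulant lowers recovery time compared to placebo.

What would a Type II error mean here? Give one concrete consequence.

A Type II error would mean concluding that the drug has no effect on recovery time (or at least failing to establish that the drug lowers recovery time) when in fact the drug lowers recovery time. Consequence: patients are denied access to a medication that would have helped them.

With the conventional null hypothesis that the drug has no effect on recovery time:
A Type II error is failing to reject H₀ when H₀ is false.
Here that means concluding there is insufficient evidence that the drug works when actually the drug lowers recovery time.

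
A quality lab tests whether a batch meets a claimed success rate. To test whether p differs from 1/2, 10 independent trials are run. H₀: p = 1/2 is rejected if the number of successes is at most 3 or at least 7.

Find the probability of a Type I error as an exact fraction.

Under H₀, X ~ Binomial(10, 1/2); α is the probability of landing in either tail, P(X ≤ 3) + P(X ≥ 7).
Each tail has probability (1 + 10 + 45 + 120)/1024; doubling gives α = 352/1024 = 11/32.

11/32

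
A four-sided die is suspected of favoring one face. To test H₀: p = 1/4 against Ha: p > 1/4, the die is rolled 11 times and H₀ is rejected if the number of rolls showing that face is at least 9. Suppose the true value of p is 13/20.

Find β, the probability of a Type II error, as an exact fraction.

Under the alternative p = 13/20, K ~ Binomial(11, 13/20); β is the probability the test does not reject, P(K < 9).
Equivalently, β = 1 − P(K ≥ 9) = 32762721984671/40960000000000.

32762721984671/40960000000000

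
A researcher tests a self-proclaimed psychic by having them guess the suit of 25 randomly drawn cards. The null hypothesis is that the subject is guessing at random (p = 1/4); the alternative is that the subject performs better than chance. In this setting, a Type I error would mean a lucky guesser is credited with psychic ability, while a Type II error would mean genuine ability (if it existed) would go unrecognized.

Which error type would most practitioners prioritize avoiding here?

The Type I consequence (a lucky guesser is credited with psychic ability) is more severe than the Type II consequence (genuine ability (if it existed) would go unrecognized).

Type I error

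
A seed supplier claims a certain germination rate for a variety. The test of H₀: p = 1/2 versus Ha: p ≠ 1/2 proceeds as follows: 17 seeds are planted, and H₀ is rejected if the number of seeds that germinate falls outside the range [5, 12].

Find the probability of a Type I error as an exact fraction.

1607/32768

Under H₀, Y ~ Binomial(17, 1/2); α is the probability of landing in either tail, P(Y ≤ 4) + P(Y ≥ 13).
The two tails are symmetric, so α = 2·(1 + 17 + 136 + 680 + 2380)/2^17 = 6428/131072 = 1607/32768.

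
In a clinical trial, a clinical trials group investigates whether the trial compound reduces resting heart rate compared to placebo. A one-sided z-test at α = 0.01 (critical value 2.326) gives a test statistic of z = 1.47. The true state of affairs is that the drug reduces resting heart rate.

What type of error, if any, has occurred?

The conventional null hypothesis is that the drug has no effect on resting heart rate.
Since z = 1.47 ≤ z* = 2.326, H₀ is not rejected.
H₀ is false (actually the drug reduces resting heart rate).
Failing to reject a false H₀ is a Type II error.

Type II error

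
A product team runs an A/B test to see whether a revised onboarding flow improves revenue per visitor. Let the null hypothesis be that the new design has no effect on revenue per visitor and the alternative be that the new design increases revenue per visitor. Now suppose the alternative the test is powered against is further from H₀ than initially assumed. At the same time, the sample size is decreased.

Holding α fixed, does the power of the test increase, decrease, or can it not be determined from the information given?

The first change alone would make β decrease; the second alone would make β increase. Which effect dominates depends on the magnitudes, which are not given.
Since power = 1 − β, the effect on power is likewise indeterminate.

Cannot be determined from the information given.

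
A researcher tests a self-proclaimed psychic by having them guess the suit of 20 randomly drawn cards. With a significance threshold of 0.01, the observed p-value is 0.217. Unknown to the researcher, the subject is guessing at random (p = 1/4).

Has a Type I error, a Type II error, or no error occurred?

No error (correct decision).

The conventional null hypothesis is that the subject is guessing at random (p = 1/4).
Since p = 0.217 ≥ α = 0.01, H₀ is not rejected.
H₀ is true (actually the subject is guessing at random (p = 1/4)).
The decision matches the true state — no error.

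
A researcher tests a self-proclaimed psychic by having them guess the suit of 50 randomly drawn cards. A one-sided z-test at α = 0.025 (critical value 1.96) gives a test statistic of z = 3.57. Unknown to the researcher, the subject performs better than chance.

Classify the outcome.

No error (correct decision).

The conventional null hypothesis is that the subject is guessing at random (p = 1/4).
Since z = 3.57 > z* = 1.96, H₀ is rejected.
H₀ is false (actually the subject performs better than chance).
The decision matches the true state — no error.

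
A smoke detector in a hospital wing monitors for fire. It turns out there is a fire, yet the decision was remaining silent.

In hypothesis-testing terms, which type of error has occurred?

The null hypothesis here is that there is no fire.
'Remaining silent' corresponds to failing to reject H₀.
H₀ was not rejected but H₀ is false — a Type II error (false negative).

Type II error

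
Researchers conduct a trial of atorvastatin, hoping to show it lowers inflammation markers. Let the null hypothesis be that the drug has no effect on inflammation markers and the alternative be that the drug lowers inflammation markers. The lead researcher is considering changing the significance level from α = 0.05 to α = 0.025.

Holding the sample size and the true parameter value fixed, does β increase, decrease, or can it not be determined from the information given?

It increases.

A smaller α moves the rejection region further into the tail. With the alternative true, more outcomes now fall outside the rejection region, so failing to reject becomes more likely.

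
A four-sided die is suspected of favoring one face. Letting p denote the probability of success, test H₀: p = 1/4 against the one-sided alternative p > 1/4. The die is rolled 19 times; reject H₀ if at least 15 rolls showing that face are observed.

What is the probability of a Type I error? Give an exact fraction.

85429/68719476736

α = P(reject H₀ | H₀ true) = P(Y ≥ 15 | p = 1/4), with Y ~ Binomial(19, 1/4).
Summing C(19,j)(1/4)^j(3/4)^{19−j} for j = 15,…,19 gives 85429/68719476736.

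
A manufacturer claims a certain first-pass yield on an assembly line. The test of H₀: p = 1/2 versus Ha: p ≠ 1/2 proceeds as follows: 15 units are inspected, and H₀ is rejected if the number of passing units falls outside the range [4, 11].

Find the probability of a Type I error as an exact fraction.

α = P(S ≤ 3 or S ≥ 12 | p = 1/2), S ~ Binomial(15, 1/2).
The two tails are symmetric, so α = 2·(1 + 15 + 105 + 455)/2^15 = 1152/32768 = 9/256.

9/256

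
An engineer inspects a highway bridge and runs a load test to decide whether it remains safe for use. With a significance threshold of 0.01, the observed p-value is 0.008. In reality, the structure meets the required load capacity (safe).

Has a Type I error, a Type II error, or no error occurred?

Type I error

The conventional null hypothesis is that the structure meets the required load capacity (safe).
Since p = 0.008 < α = 0.01, H₀ is rejected.
H₀ is true (actually the structure meets the required load capacity (safe)).
Rejecting a true H₀ is a Type I error.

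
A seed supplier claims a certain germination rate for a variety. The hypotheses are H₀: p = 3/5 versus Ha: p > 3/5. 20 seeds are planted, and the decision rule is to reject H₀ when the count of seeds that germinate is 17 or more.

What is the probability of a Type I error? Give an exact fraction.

Under H₀, K ~ Binomial(20, 3/5), and α = P(K ≥ 17).
Adding the binomial terms for j = 17 through 20 with p = 3/5 yields 1522175101281/95367431640625.

1522175101281/95367431640625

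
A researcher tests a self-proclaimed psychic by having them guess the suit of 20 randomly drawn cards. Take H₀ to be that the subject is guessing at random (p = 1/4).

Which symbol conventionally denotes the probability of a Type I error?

α

P(Type I error) = P(reject H₀ | H₀ true) = α, the significance level.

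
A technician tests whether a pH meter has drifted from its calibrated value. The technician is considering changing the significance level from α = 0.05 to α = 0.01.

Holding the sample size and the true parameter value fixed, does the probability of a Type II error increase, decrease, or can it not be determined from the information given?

It increases.

Tightening α shrinks the rejection region. When Ha holds, fewer sample outcomes clear the stricter threshold, so more fall in the acceptance region.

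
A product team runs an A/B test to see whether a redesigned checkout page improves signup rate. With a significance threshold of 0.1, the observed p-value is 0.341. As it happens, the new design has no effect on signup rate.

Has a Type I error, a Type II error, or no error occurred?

No error — this is a correct decision.

The conventional null hypothesis is that the new design has no effect on signup rate.
Since p = 0.341 ≥ α = 0.1, H₀ is not rejected.
H₀ is true (actually the new design has no effect on signup rate).
The decision matches the true state — no error.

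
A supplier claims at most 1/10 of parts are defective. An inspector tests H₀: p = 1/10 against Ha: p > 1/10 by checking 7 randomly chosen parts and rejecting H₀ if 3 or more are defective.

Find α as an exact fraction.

The significance level is the probability, assuming p = 1/10, of seeing 3 or more defectives in 7 draws.
α = 1 − P(Y ≤ 2) = 1 − 1948617/2000000 = 51383/2000000.

51383/2000000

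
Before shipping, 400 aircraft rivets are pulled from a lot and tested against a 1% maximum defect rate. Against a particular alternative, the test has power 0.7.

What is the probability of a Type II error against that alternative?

Power = 1 − β, so β = 1 − 0.7 = 0.3.

0.3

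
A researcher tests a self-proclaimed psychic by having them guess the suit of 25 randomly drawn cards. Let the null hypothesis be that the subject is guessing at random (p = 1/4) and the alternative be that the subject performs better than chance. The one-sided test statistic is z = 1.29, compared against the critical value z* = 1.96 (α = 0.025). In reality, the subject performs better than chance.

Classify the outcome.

Type II error

Since z = 1.29 ≤ z* = 1.96, H₀ is not rejected.
H₀ is false (actually the subject performs better than chance).
Failing to reject a false H₀ is a Type II error.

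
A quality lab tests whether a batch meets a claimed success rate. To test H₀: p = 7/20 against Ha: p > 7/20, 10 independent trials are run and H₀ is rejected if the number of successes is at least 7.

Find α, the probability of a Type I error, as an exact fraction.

66622158071/2560000000000

Under H₀, X ~ Binomial(10, 7/20), and α = P(X ≥ 7).
Adding the binomial terms for j = 7 through 10 with p = 7/20 yields 66622158071/2560000000000.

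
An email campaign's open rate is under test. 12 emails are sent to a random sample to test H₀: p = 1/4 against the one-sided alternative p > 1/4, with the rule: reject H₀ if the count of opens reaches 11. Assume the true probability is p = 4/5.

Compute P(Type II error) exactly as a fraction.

177031761/244140625

Under the alternative p = 4/5, K ~ Binomial(12, 4/5); β is the probability the test does not reject, P(K < 11).
Summing C(12,j)·(4/5)^j·(1/5)^{12-j} for j = 0..10 gives 177031761/244140625.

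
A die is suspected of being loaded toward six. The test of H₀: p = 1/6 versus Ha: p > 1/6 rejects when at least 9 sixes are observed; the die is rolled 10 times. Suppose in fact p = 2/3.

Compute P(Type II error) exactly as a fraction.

β = P(fail to reject H₀ | Ha true) = P(Y ≤ 8 | p = 2/3), Y ~ Binomial(10, 2/3).
Adding the binomial probabilities P(Y=0)+…+P(Y=8) at p = 2/3 gives 17635/19683.

17635/19683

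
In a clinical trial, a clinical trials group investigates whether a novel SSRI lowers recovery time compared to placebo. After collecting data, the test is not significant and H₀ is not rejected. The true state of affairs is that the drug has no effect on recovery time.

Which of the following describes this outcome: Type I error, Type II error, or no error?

No error (correct decision).

The conventional null hypothesis here is that the drug has no effect on recovery time.
The test retained a true H₀ — the decision matches the true state.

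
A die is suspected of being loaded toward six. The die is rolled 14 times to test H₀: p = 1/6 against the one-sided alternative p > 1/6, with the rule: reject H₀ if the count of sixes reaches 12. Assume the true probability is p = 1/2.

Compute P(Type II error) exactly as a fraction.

8139/8192

β = P(fail to reject H₀ | Ha true) = P(X ≤ 11 | p = 1/2), X ~ Binomial(14, 1/2).
Equivalently, β = 1 − P(X ≥ 12) = 8139/8192.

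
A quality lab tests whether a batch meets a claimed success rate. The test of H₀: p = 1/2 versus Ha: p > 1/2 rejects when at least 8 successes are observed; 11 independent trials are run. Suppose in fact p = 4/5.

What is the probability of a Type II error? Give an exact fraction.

β = P(fail to reject H₀ | Ha true) = P(Y ≤ 7 | p = 4/5), Y ~ Binomial(11, 4/5).
Summing C(11,j)·(4/5)^j·(1/5)^{11-j} for j = 0..7 gives 12589/78125.

12589/78125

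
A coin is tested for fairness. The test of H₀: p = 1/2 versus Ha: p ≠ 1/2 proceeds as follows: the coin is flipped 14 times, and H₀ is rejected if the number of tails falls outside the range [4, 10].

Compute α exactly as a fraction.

235/4096

α = P(S ≤ 3 or S ≥ 11 | p = 1/2), S ~ Binomial(14, 1/2).
By symmetry, α = 2·P(S ≤ 3) = 2·(1 + 14 + 91 + 364)/16384 = 940/16384 = 235/4096.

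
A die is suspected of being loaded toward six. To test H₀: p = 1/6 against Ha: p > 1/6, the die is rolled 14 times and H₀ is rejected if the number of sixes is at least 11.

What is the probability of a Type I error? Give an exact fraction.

23923/39182082048

The Type I error probability is α = P(X ≥ 11) computed under H₀, where X ~ Binomial(14, 1/6).
Summing C(14,j)(1/6)^j(5/6)^{14−j} for j = 11,…,14 gives 23923/39182082048.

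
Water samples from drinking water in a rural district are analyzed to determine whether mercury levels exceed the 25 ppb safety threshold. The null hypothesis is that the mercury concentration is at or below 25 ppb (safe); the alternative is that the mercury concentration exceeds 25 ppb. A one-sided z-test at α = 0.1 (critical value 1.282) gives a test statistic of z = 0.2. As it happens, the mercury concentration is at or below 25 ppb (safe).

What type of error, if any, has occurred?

Since z = 0.2 ≤ z* = 1.282, H₀ is not rejected.
H₀ is true (actually the mercury concentration is at or below 25 ppb (safe)).
The decision matches the true state — no error.

Neither — the decision is correct.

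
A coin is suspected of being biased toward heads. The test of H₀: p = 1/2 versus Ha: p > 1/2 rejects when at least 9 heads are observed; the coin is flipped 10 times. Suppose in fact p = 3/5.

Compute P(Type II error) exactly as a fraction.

9312916/9765625

A Type II error is failing to reject when Ha holds: with p = 3/5, β = P(Y ≤ 8).
Summing C(10,j)·(3/5)^j·(2/5)^{10-j} for j = 0..8 gives 9312916/9765625.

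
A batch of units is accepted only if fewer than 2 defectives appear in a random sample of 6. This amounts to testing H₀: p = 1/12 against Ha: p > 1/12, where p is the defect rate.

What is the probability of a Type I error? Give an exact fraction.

248117/2985984

α = P(reject H₀ | H₀ true) = P(S ≥ 2 | p = 1/12), S ~ Binomial(6, 1/12).
α = 1 − P(S ≤ 1) = 1 − 2737867/2985984 = 248117/2985984.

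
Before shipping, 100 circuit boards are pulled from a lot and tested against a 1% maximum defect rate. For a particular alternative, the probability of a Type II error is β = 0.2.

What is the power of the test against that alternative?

Power = 1 − β = 1 − 0.2 = 0.8.

0.8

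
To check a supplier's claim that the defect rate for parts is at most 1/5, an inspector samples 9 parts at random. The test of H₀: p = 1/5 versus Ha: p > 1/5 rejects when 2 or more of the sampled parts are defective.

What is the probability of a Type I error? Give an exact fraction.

The significance level is the probability, assuming p = 1/5, of seeing 2 or more defectives in 9 draws.
Via the complement, α = 1 − Σ_{j=0}^{1} C(9,j)(1/5)^j(4/5)^{9-j} = 1101157/1953125.

1101157/1953125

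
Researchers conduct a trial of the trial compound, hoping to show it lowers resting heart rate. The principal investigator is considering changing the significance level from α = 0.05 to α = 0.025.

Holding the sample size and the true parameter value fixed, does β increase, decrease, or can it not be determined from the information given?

It increases.

Lowering α raises the bar for rejection; under Ha, the test now fails to reject on outcomes it previously would have rejected.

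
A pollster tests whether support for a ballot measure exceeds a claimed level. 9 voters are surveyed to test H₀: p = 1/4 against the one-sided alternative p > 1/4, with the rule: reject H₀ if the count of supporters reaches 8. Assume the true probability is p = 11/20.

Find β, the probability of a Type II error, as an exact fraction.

123069745737/128000000000

β = P(fail to reject H₀ | Ha true) = P(X ≤ 7 | p = 11/20), X ~ Binomial(9, 11/20).
Equivalently, β = 1 − P(X ≥ 8) = 123069745737/128000000000.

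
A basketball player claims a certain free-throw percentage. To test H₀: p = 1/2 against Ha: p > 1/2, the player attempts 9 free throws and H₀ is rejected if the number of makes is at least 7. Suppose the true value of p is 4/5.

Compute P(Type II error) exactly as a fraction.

Under the alternative p = 4/5, S ~ Binomial(9, 4/5); β is the probability the test does not reject, P(S < 7).
Summing C(9,j)·(4/5)^j·(1/5)^{9-j} for j = 0..6 gives 511333/1953125.

511333/1953125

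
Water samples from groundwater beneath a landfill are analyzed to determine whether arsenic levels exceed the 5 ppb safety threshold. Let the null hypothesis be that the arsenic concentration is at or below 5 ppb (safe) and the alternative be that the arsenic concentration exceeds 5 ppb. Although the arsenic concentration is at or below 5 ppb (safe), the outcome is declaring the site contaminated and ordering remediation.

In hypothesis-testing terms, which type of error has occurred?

'Declaring the site contaminated and ordering remediation' corresponds to rejecting H₀.
H₀ was rejected but H₀ is true — a Type I error (false positive).

Type I error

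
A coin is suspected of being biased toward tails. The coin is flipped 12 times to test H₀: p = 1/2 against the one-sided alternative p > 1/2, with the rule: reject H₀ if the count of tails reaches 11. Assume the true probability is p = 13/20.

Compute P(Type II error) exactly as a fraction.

3922160441778411/4096000000000000

A Type II error is failing to reject when Ha holds: with p = 13/20, β = P(K ≤ 10).
Adding the binomial probabilities P(K=0)+…+P(K=10) at p = 13/20 gives 3922160441778411/4096000000000000.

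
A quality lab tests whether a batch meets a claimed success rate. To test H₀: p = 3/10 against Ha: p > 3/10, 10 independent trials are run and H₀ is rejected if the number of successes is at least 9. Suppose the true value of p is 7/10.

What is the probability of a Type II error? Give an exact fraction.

β = P(fail to reject H₀ | Ha true) = P(K ≤ 8 | p = 7/10), K ~ Binomial(10, 7/10).
Summing C(10,j)·(7/10)^j·(3/10)^{10-j} for j = 0..8 gives 8506916541/10000000000.

8506916541/10000000000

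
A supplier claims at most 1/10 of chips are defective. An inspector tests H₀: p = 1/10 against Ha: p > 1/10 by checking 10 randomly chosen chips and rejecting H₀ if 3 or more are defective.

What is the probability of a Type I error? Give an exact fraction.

87738533/1250000000

α = P(reject H₀ | H₀ true) = P(X ≥ 3 | p = 1/10), X ~ Binomial(10, 1/10).
Computing the lower-tail complement: 1 − 1162261467/1250000000 = 87738533/1250000000.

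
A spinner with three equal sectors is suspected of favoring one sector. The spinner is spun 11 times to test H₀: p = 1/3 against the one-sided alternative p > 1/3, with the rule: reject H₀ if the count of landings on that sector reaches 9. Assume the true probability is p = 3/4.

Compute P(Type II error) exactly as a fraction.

2285053/4194304

β = P(fail to reject H₀ | Ha true) = P(Y ≤ 8 | p = 3/4), Y ~ Binomial(11, 3/4).
Adding the binomial probabilities P(Y=0)+…+P(Y=8) at p = 3/4 gives 2285053/4194304.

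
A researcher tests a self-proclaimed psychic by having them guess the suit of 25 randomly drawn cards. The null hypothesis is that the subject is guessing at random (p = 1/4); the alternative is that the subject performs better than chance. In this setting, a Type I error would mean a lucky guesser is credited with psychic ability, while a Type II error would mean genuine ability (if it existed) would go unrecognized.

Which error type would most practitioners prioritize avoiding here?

Type I error

The Type I consequence (a lucky guesser is credited with psychic ability) is more severe than the Type II consequence (genuine ability (if it existed) would go unrecognized).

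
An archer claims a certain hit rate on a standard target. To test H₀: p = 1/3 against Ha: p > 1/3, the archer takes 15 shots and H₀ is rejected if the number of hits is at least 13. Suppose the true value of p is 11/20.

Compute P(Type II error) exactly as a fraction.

β = P(fail to reject H₀ | Ha true) = P(S ≤ 12 | p = 11/20), S ~ Binomial(15, 11/20).
Equivalently, β = 1 − P(S ≥ 13) = 32418940857512713659/32768000000000000000.

32418940857512713659/32768000000000000000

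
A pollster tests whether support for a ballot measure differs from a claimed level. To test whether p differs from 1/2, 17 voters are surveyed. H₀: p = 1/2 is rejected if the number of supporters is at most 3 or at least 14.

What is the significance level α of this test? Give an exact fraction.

α = P(S ≤ 3 or S ≥ 14 | p = 1/2), S ~ Binomial(17, 1/2).
Each tail has probability (1 + 17 + 136 + 680)/131072; doubling gives α = 1668/131072 = 417/32768.

417/32768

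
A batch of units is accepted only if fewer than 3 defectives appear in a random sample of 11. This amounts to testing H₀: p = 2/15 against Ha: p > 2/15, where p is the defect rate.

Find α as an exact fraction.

2209953752/12814453125

α = P(reject H₀ | H₀ true) = P(X ≥ 3 | p = 2/15), X ~ Binomial(11, 2/15).
Computing the lower-tail complement: 1 − 10604499373/12814453125 = 2209953752/12814453125.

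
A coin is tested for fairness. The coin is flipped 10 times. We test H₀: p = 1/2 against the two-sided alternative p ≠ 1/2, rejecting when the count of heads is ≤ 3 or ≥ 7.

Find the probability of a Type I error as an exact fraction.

11/32

Under H₀, X ~ Binomial(10, 1/2); α is the probability of landing in either tail, P(X ≤ 3) + P(X ≥ 7).
The two tails are symmetric, so α = 2·(1 + 10 + 45 + 120)/2^10 = 352/1024 = 11/32.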